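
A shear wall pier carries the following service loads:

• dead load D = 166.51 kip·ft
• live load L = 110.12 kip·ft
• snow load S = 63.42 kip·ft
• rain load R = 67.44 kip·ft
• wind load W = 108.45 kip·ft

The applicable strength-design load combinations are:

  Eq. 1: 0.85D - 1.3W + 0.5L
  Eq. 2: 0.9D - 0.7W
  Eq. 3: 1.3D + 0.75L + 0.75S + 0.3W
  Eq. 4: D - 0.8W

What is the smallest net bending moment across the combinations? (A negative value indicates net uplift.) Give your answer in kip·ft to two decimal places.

55.61 kip·ft

Eq. 1: 0.85(166.51) - 1.3(108.45) + 0.5(110.12) = 55.61
Eq. 2: 0.9(166.51) - 0.7(108.45) = 149.86 - 75.92 = 73.94
Eq. 3: 1.3(166.51) + 0.75(110.12) + 0.75(63.42) + 0.3(108.45) = 379.15
Eq. 4: 1.0(166.51) - 0.8(108.45) = 166.51 - 86.76 = 79.75
Combination 1 gives the minimum: 55.61 kip·ft.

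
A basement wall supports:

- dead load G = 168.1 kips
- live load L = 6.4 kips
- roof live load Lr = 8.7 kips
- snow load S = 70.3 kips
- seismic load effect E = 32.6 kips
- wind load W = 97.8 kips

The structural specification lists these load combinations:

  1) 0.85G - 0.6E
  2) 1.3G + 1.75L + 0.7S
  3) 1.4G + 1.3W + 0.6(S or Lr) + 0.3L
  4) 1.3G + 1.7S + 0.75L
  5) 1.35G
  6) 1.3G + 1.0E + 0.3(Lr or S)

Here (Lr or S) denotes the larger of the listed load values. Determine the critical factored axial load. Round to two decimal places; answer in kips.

406.58 kips

(S or Lr) → S = 70.3 kips; (Lr or S) → S = 70.3 kips.
1) 0.85(168.1) - 0.6(32.6) = 142.89 - 19.56 = 123.33
2) 1.3(168.1) + 1.75(6.4) + 0.7(70.3) = 218.53 + 11.20 + 49.21 = 278.94
3) 1.4(168.1) + 1.3(97.8) + 0.6(70.3) + 0.3(6.4) = 235.34 + 127.14 + 42.18 + 1.92 = 406.58
4) 1.3(168.1) + 1.7(70.3) + 0.75(6.4) = 218.53 + 119.51 + 4.80 = 342.84
5) 1.35(168.1) = 226.94
6) 1.3(168.1) + 1.0(32.6) + 0.3(70.3) = 218.53 + 32.60 + 21.09 = 272.22
Combination 3 governs: P_u = 406.58 kips.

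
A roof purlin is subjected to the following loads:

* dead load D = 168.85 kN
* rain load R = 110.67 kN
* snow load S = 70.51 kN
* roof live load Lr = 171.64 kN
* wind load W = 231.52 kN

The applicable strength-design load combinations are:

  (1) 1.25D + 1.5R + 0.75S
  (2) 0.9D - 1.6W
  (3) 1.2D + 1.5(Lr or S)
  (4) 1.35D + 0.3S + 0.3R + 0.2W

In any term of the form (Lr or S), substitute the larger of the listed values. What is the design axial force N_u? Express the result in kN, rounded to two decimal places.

(Lr or S) → Lr = 171.64 kN.
(1) 1.25(168.85) + 1.5(110.67) + 0.75(70.51) = 211.06 + 166.01 + 52.88 = 429.95
(2) 0.9(168.85) - 1.6(231.52) = -218.47
(3) 1.2(168.85) + 1.5(171.64) = 202.62 + 257.46 = 460.08
(4) 1.35(168.85) + 0.3(70.51) + 0.3(110.67) + 0.2(231.52) = 328.61
Combination 3 governs: N_u = 460.08 kN.

460.08 kN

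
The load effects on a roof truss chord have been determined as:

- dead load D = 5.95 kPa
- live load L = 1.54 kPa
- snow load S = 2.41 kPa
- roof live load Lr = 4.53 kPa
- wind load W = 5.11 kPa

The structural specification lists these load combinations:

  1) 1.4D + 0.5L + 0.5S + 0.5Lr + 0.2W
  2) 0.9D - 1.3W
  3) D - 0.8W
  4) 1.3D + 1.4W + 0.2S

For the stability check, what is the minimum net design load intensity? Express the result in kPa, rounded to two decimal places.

-1.29 kPa

1) 1.4(5.95) + 0.5(1.54) + 0.5(2.41) + 0.5(4.53) + 0.2(5.11) = 13.59
2) 0.9(5.95) - 1.3(5.11) = -1.29
3) 1.0(5.95) - 0.8(5.11) = 5.95 - 4.09 = 1.86
4) 1.3(5.95) + 1.4(5.11) + 0.2(2.41) = 7.74 + 7.15 + 0.48 = 15.37
Combination 2 gives the minimum: -1.29 kPa.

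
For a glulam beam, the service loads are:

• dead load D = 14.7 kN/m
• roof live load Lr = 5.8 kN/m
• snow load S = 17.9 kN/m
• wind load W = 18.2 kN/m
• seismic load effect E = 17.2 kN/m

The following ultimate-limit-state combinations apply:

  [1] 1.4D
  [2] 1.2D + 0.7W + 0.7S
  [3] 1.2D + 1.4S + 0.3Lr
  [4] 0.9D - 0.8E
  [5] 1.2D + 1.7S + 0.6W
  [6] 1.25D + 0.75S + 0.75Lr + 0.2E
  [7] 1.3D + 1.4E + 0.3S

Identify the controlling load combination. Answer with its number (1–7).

Combination 5

[1] 1.4(14.7) = 20.58
[2] 1.2(14.7) + 0.7(18.2) + 0.7(17.9) = 42.91
[3] 1.2(14.7) + 1.4(17.9) + 0.3(5.8) = 44.44
[4] 0.9(14.7) - 0.8(17.2) = -0.53
[5] 1.2(14.7) + 1.7(17.9) + 0.6(18.2) = 58.99
[6] 1.25(14.7) + 0.75(17.9) + 0.75(5.8) + 0.2(17.2) = 39.59
[7] 1.3(14.7) + 1.4(17.2) + 0.3(17.9) = 48.56
The largest value is 58.99 kN/m from combination 5.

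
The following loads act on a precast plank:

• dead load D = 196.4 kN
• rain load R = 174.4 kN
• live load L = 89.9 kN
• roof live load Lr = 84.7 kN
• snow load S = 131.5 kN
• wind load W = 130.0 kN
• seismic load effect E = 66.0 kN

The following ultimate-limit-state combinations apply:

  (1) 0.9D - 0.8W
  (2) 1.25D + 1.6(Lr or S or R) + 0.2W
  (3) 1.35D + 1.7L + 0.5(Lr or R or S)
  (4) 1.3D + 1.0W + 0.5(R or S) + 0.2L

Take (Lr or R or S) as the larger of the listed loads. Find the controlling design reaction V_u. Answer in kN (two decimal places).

(Lr or S or R) → R = 174.4 kN; (Lr or R or S) → R = 174.4 kN; (R or S) → R = 174.4 kN.
(1) 0.9(196.4) - 0.8(130.0) = 176.76 - 104.00 = 72.76
(2) 1.25(196.4) + 1.6(174.4) + 0.2(130.0) = 245.50 + 279.04 + 26.00 = 550.54
(3) 1.35(196.4) + 1.7(89.9) + 0.5(174.4) = 265.14 + 152.83 + 87.20 = 505.17
(4) 1.3(196.4) + 1.0(130.0) + 0.5(174.4) + 0.2(89.9) = 255.32 + 130.00 + 87.20 + 17.98 = 490.50
Combination 2 governs: V_u = 550.54 kN.

550.54 kN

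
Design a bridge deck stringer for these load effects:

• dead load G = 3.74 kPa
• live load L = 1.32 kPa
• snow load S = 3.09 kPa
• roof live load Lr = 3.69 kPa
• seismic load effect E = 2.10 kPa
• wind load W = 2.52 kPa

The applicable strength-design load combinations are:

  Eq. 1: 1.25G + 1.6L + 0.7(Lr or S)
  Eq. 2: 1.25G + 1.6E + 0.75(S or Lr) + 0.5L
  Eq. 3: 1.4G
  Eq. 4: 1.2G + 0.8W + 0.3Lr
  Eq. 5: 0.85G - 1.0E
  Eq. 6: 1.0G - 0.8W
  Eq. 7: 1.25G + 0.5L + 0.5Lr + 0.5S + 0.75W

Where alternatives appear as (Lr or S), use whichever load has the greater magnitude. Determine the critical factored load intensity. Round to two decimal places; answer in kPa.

(Lr or S) → Lr = 3.69 kPa; (S or Lr) → Lr = 3.69 kPa.
Eq. 1: 1.25(3.74) + 1.6(1.32) + 0.7(3.69) = 4.68 + 2.11 + 2.58 = 9.37
Eq. 2: 1.25(3.74) + 1.6(2.10) + 0.75(3.69) + 0.5(1.32) = 11.46
Eq. 3: 1.4(3.74) = 5.24
Eq. 4: 1.2(3.74) + 0.8(2.52) + 0.3(3.69) = 7.61
Eq. 5: 0.85(3.74) - 1.0(2.10) = 3.18 - 2.10 = 1.08
Eq. 6: 1.0(3.74) - 0.8(2.52) = 3.74 - 2.02 = 1.72
Eq. 7: 1.25(3.74) + 0.5(1.32) + 0.5(3.69) + 0.5(3.09) + 0.75(2.52) = 10.62
Combination 2 governs: q_u = 11.46 kPa.

11.46 kPa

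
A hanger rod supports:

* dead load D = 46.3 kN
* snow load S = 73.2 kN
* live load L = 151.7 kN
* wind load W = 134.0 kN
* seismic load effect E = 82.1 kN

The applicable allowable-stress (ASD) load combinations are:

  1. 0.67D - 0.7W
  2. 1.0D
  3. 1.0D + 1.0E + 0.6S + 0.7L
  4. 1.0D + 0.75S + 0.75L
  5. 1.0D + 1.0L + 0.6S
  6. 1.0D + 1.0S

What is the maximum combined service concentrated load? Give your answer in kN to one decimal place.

1. 0.67(46.3) - 0.7(134.0) = -62.8
2. 1.0(46.3) = 46.3
3. 1.0(46.3) + 1.0(82.1) + 0.6(73.2) + 0.7(151.7) = 278.5
4. 1.0(46.3) + 0.75(73.2) + 0.75(151.7) = 215.0
5. 1.0(46.3) + 1.0(151.7) + 0.6(73.2) = 241.9
6. 1.0(46.3) + 1.0(73.2) = 119.5
Combination 3 governs: P = 278.5 kN.

278.5 kN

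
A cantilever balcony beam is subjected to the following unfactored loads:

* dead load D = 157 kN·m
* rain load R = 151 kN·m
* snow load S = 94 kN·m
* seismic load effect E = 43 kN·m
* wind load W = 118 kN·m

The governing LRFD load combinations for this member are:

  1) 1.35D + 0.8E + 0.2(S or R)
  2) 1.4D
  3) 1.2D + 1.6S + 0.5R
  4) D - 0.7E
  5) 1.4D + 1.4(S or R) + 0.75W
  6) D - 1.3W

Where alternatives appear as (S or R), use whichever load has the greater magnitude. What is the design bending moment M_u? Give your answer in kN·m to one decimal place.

519.7 kN·m

(S or R) → R = 151 kN·m.
1) 1.35(157) + 0.8(43) + 0.2(151) = 212.0 + 34.4 + 30.2 = 276.6
2) 1.4(157) = 219.8
3) 1.2(157) + 1.6(94) + 0.5(151) = 188.4 + 150.4 + 75.5 = 414.3
4) 1.0(157) - 0.7(43) = 157.0 - 30.1 = 126.9
5) 1.4(157) + 1.4(151) + 0.75(118) = 219.8 + 211.4 + 88.5 = 519.7
6) 1.0(157) - 1.3(118) = 157.0 - 153.4 = 3.6
The controlling combination is 5, giving 519.7 kN·m.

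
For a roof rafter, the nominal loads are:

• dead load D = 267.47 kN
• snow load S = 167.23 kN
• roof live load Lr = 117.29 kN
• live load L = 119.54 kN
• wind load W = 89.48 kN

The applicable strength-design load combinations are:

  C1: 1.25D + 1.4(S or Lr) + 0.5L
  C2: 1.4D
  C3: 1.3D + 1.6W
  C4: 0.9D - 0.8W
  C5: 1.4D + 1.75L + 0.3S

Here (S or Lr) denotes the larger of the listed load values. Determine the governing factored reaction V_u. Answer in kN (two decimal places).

633.82 kN

(S or Lr) → S = 167.23 kN.
C1: 1.25(267.47) + 1.4(167.23) + 0.5(119.54) = 628.23
C2: 1.4(267.47) = 374.46
C3: 1.3(267.47) + 1.6(89.48) = 490.88
C4: 0.9(267.47) - 0.8(89.48) = 169.14
C5: 1.4(267.47) + 1.75(119.54) + 0.3(167.23) = 633.82
Maximum is from combination 5.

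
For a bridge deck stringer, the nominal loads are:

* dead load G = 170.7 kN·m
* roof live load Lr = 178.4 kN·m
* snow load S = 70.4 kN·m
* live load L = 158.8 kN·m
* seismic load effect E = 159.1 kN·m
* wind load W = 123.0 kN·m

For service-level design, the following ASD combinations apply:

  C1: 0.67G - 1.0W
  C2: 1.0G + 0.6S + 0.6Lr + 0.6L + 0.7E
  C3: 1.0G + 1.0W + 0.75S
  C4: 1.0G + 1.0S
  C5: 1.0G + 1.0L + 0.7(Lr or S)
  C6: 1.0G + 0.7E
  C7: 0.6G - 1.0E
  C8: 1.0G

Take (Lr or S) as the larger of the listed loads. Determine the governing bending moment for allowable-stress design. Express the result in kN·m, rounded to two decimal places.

(Lr or S) → Lr = 178.4 kN·m.
C1: 0.67(170.7) - 1.0(123.0) = 114.37 - 123.00 = -8.63
C2: 1.0(170.7) + 0.6(70.4) + 0.6(178.4) + 0.6(158.8) + 0.7(159.1) = 170.70 + 42.24 + 107.04 + 95.28 + 111.37 = 526.63
C3: 1.0(170.7) + 1.0(123.0) + 0.75(70.4) = 170.70 + 123.00 + 52.80 = 346.50
C4: 1.0(170.7) + 1.0(70.4) = 170.70 + 70.40 = 241.10
C5: 1.0(170.7) + 1.0(158.8) + 0.7(178.4) = 170.70 + 158.80 + 124.88 = 454.38
C6: 1.0(170.7) + 0.7(159.1) = 170.70 + 111.37 = 282.07
C7: 0.6(170.7) - 1.0(159.1) = 102.42 - 159.10 = -56.68
C8: 1.0(170.7) = 170.70
Combination 2 governs: M = 526.63 kN·m.

526.63 kN·m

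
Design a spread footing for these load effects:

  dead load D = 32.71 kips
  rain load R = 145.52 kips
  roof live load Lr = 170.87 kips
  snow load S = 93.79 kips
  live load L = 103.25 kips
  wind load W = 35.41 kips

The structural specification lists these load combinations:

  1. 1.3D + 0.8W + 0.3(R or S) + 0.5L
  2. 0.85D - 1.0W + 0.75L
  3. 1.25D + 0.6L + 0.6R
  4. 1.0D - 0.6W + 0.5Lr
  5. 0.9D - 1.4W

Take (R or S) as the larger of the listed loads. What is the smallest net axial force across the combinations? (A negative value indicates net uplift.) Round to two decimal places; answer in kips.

-20.14 kips

(R or S) → R = 145.52 kips.
1. 1.3(32.71) + 0.8(35.41) + 0.3(145.52) + 0.5(103.25) = 166.13
2. 0.85(32.71) - 1.0(35.41) + 0.75(103.25) = 27.80 - 35.41 + 77.44 = 69.83
3. 1.25(32.71) + 0.6(103.25) + 0.6(145.52) = 40.89 + 61.95 + 87.31 = 190.15
4. 1.0(32.71) - 0.6(35.41) + 0.5(170.87) = 32.71 - 21.25 + 85.44 = 96.90
5. 0.9(32.71) - 1.4(35.41) = -20.14
Combination 5 gives the minimum: -20.14 kips.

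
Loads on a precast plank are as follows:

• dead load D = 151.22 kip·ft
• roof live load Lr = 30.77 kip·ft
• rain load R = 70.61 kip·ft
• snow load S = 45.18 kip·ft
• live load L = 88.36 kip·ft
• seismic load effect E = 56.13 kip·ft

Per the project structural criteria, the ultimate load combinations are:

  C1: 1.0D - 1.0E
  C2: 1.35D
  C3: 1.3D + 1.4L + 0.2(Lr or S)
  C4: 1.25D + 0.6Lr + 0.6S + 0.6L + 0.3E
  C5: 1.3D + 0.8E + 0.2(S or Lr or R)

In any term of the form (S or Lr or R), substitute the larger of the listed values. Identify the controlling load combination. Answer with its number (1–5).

Combination 3

(Lr or S) → S = 45.18 kip·ft; (S or Lr or R) → R = 70.61 kip·ft.
C1: 1.0(151.22) - 1.0(56.13) = 151.22 - 56.13 = 95.09
C2: 1.35(151.22) = 204.15
C3: 1.3(151.22) + 1.4(88.36) + 0.2(45.18) = 196.59 + 123.70 + 9.04 = 329.33
C4: 1.25(151.22) + 0.6(30.77) + 0.6(45.18) + 0.6(88.36) + 0.3(56.13) = 304.45
C5: 1.3(151.22) + 0.8(56.13) + 0.2(70.61) = 196.59 + 44.90 + 14.12 = 255.61
The largest value is 329.33 kip·ft from combination 3.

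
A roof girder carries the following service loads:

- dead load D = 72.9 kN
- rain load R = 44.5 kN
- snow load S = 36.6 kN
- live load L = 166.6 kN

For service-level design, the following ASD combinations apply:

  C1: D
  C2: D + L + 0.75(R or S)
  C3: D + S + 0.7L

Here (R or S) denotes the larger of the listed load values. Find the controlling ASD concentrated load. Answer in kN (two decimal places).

(R or S) → R = 44.5 kN.
C1: 1.0(72.9) = 72.90
C2: 1.0(72.9) + 1.0(166.6) + 0.75(44.5) = 272.88
C3: 1.0(72.9) + 1.0(36.6) + 0.7(166.6) = 226.12
Maximum is from combination 2.

272.88 kN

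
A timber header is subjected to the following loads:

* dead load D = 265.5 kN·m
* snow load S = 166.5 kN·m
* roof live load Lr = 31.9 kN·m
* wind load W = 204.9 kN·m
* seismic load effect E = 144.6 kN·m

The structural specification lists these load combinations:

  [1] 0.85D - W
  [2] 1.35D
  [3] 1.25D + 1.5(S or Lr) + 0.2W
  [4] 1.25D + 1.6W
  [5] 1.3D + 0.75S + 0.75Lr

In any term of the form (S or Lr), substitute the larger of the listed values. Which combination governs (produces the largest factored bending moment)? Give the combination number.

Combination 4

(S or Lr) → S = 166.5 kN·m.
[1] 0.85(265.5) - 1.0(204.9) = 225.68 - 204.90 = 20.78
[2] 1.35(265.5) = 358.43
[3] 1.25(265.5) + 1.5(166.5) + 0.2(204.9) = 331.88 + 249.75 + 40.98 = 622.61
[4] 1.25(265.5) + 1.6(204.9) = 331.88 + 327.84 = 659.72
[5] 1.3(265.5) + 0.75(166.5) + 0.75(31.9) = 493.95
The largest value is 659.72 kN·m from combination 4.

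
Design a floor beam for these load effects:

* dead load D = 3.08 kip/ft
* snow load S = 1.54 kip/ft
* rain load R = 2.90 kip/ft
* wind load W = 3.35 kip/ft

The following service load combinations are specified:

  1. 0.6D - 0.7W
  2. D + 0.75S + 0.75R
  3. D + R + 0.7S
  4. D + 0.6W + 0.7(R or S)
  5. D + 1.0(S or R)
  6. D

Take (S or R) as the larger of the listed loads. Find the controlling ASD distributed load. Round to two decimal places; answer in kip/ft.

(R or S) → R = 2.90 kip/ft; (S or R) → R = 2.90 kip/ft.
1. 0.6(3.08) - 0.7(3.35) = -0.50
2. 1.0(3.08) + 0.75(1.54) + 0.75(2.90) = 6.41
3. 1.0(3.08) + 1.0(2.90) + 0.7(1.54) = 7.06
4. 1.0(3.08) + 0.6(3.35) + 0.7(2.90) = 7.12
5. 1.0(3.08) + 1.0(2.90) = 5.98
6. 1.0(3.08) = 3.08
Combination 4 governs: w = 7.12 kip/ft.

7.12 kip/ft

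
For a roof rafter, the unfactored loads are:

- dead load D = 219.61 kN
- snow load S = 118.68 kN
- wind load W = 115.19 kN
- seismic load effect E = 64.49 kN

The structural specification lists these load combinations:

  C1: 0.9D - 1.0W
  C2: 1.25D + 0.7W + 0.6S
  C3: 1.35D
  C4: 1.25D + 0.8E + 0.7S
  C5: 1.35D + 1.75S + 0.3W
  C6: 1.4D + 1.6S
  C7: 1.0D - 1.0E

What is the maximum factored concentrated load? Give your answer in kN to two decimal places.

C1: 0.9(219.61) - 1.0(115.19) = 197.65 - 115.19 = 82.46
C2: 1.25(219.61) + 0.7(115.19) + 0.6(118.68) = 274.51 + 80.63 + 71.21 = 426.35
C3: 1.35(219.61) = 296.47
C4: 1.25(219.61) + 0.8(64.49) + 0.7(118.68) = 274.51 + 51.59 + 83.08 = 409.18
C5: 1.35(219.61) + 1.75(118.68) + 0.3(115.19) = 296.47 + 207.69 + 34.56 = 538.72
C6: 1.4(219.61) + 1.6(118.68) = 307.45 + 189.89 = 497.34
C7: 1.0(219.61) - 1.0(64.49) = 219.61 - 64.49 = 155.12
Combination 5 governs: P_u = 538.72 kN.

538.72 kN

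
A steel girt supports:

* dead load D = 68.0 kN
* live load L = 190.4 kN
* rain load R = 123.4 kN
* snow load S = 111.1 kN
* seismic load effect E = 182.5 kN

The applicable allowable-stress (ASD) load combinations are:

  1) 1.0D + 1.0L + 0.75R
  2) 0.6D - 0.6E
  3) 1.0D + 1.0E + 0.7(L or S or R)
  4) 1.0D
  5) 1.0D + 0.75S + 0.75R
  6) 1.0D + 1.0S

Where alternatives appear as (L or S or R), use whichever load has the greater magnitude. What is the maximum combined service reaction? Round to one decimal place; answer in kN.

383.8 kN

(L or S or R) → L = 190.4 kN.
1) 1.0(68.0) + 1.0(190.4) + 0.75(123.4) = 351.0
2) 0.6(68.0) - 0.6(182.5) = -68.7
3) 1.0(68.0) + 1.0(182.5) + 0.7(190.4) = 383.8
4) 1.0(68.0) = 68.0
5) 1.0(68.0) + 0.75(111.1) + 0.75(123.4) = 243.9
6) 1.0(68.0) + 1.0(111.1) = 179.1
Maximum is from combination 3.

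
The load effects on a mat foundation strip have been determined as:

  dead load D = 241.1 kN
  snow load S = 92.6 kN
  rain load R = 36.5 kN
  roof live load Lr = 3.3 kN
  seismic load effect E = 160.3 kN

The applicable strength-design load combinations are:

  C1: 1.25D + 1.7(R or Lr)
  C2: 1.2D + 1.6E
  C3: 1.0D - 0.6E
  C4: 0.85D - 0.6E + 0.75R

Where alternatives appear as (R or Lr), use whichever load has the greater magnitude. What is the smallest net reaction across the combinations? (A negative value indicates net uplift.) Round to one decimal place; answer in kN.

(R or Lr) → R = 36.5 kN.
C1: 1.25(241.1) + 1.7(36.5) = 363.4
C2: 1.2(241.1) + 1.6(160.3) = 545.8
C3: 1.0(241.1) - 0.6(160.3) = 144.9
C4: 0.85(241.1) - 0.6(160.3) + 0.75(36.5) = 136.1
Combination 4 gives the minimum: 136.1 kN.

136.1 kN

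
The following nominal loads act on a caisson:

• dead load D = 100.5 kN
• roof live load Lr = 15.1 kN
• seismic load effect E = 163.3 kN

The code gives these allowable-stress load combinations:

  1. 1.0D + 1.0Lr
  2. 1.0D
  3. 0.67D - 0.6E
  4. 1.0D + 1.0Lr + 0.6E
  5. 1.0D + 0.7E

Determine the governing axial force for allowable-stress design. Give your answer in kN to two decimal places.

1. 1.0(100.5) + 1.0(15.1) = 100.50 + 15.10 = 115.60
2. 1.0(100.5) = 100.50
3. 0.67(100.5) - 0.6(163.3) = -30.65
4. 1.0(100.5) + 1.0(15.1) + 0.6(163.3) = 100.50 + 15.10 + 97.98 = 213.58
5. 1.0(100.5) + 0.7(163.3) = 100.50 + 114.31 = 214.81
Maximum is from combination 5.

214.81 kN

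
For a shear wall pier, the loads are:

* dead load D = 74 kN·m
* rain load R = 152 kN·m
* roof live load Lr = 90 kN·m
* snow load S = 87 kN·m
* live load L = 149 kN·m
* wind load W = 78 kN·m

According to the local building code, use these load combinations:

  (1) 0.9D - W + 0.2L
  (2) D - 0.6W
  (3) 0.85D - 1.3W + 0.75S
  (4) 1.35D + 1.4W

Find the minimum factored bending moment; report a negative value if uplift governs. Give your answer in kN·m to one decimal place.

(1) 0.9(74) - 1.0(78) + 0.2(149) = 18.4
(2) 1.0(74) - 0.6(78) = 27.2
(3) 0.85(74) - 1.3(78) + 0.75(87) = 26.8
(4) 1.35(74) + 1.4(78) = 209.1
Combination 1 gives the minimum: 18.4 kN·m.

18.4 kN·m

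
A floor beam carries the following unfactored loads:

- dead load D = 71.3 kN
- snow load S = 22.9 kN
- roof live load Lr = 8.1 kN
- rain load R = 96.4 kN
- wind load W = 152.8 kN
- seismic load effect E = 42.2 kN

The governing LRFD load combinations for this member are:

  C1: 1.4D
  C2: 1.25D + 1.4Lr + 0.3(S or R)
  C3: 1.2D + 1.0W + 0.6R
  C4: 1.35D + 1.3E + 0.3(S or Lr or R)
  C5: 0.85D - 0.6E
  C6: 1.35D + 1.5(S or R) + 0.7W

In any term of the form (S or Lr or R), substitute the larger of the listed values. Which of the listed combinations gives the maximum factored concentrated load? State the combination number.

Combination 6

(S or R) → R = 96.4 kN; (S or Lr or R) → R = 96.4 kN.
C1: 1.4(71.3) = 99.8
C2: 1.25(71.3) + 1.4(8.1) + 0.3(96.4) = 129.4
C3: 1.2(71.3) + 1.0(152.8) + 0.6(96.4) = 296.2
C4: 1.35(71.3) + 1.3(42.2) + 0.3(96.4) = 180.0
C5: 0.85(71.3) - 0.6(42.2) = 35.3
C6: 1.35(71.3) + 1.5(96.4) + 0.7(152.8) = 347.8
The largest value is 347.8 kN from combination 6.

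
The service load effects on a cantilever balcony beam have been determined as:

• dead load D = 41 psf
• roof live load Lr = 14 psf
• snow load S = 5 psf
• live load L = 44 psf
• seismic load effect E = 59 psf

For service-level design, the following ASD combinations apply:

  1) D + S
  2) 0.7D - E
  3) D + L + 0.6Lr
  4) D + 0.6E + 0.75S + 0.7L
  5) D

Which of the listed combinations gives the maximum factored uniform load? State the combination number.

Combination 4

1) 1.0(41) + 1.0(5) = 41.00 + 5.00 = 46.00
2) 0.7(41) - 1.0(59) = 28.70 - 59.00 = -30.30
3) 1.0(41) + 1.0(44) + 0.6(14) = 41.00 + 44.00 + 8.40 = 93.40
4) 1.0(41) + 0.6(59) + 0.75(5) + 0.7(44) = 41.00 + 35.40 + 3.75 + 30.80 = 110.95
5) 1.0(41) = 41.00
The largest value is 110.95 psf from combination 4.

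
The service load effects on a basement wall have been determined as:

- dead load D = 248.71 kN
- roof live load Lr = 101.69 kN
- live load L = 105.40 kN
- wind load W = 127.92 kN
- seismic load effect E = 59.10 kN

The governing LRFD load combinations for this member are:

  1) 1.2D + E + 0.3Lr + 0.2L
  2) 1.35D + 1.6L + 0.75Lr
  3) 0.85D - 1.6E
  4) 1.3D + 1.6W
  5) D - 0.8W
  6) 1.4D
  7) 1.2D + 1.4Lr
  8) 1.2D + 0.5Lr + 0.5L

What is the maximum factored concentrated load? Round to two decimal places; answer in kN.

580.67 kN

1) 1.2(248.71) + 1.0(59.10) + 0.3(101.69) + 0.2(105.40) = 409.14
2) 1.35(248.71) + 1.6(105.40) + 0.75(101.69) = 580.67
3) 0.85(248.71) - 1.6(59.10) = 116.84
4) 1.3(248.71) + 1.6(127.92) = 528.00
5) 1.0(248.71) - 0.8(127.92) = 146.37
6) 1.4(248.71) = 348.19
7) 1.2(248.71) + 1.4(101.69) = 440.82
8) 1.2(248.71) + 0.5(101.69) + 0.5(105.40) = 402.00
The controlling combination is 2, giving 580.67 kN.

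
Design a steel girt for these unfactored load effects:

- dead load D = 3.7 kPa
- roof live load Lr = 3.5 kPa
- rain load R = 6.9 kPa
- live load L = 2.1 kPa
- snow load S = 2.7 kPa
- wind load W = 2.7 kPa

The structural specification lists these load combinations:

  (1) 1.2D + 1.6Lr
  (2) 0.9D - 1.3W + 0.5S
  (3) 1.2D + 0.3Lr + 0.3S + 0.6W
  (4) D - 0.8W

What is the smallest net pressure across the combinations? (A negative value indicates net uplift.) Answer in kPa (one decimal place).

(1) 1.2(3.7) + 1.6(3.5) = 4.4 + 5.6 = 10.0
(2) 0.9(3.7) - 1.3(2.7) + 0.5(2.7) = 3.3 - 3.5 + 1.4 = 1.2
(3) 1.2(3.7) + 0.3(3.5) + 0.3(2.7) + 0.6(2.7) = 4.4 + 1.1 + 0.8 + 1.6 = 7.9
(4) 1.0(3.7) - 0.8(2.7) = 3.7 - 2.2 = 1.5
Combination 2 gives the minimum: 1.2 kPa.

1.2 kPa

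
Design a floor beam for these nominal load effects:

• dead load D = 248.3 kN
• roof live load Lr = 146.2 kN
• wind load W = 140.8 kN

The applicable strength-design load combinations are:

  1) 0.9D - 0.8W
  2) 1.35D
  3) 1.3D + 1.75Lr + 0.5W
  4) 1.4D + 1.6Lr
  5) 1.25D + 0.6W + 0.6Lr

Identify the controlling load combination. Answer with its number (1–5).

1) 0.9(248.3) - 0.8(140.8) = 223.47 - 112.64 = 110.83
2) 1.35(248.3) = 335.21
3) 1.3(248.3) + 1.75(146.2) + 0.5(140.8) = 322.79 + 255.85 + 70.40 = 649.04
4) 1.4(248.3) + 1.6(146.2) = 347.62 + 233.92 = 581.54
5) 1.25(248.3) + 0.6(140.8) + 0.6(146.2) = 310.38 + 84.48 + 87.72 = 482.58
The largest value is 649.04 kN from combination 3.

Combination 3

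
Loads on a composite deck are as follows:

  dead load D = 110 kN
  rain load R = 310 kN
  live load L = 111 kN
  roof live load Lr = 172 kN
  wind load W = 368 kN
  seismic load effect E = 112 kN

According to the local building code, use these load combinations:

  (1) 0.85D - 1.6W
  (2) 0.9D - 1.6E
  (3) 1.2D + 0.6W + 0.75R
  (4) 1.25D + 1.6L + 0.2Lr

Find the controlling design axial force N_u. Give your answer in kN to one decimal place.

(1) 0.85(110) - 1.6(368) = 93.5 - 588.8 = -495.3
(2) 0.9(110) - 1.6(112) = 99.0 - 179.2 = -80.2
(3) 1.2(110) + 0.6(368) + 0.75(310) = 132.0 + 220.8 + 232.5 = 585.3
(4) 1.25(110) + 1.6(111) + 0.2(172) = 137.5 + 177.6 + 34.4 = 349.5
Combination 3 governs: N_u = 585.3 kN.

585.3 kN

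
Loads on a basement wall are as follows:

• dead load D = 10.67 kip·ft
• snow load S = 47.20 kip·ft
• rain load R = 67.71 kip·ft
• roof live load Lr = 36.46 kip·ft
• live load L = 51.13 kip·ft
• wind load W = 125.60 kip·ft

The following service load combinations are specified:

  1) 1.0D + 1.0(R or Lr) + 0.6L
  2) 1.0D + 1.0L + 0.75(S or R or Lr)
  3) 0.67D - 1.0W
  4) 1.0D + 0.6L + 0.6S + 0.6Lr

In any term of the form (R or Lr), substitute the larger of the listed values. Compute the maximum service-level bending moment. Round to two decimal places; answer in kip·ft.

(R or Lr) → R = 67.71 kip·ft; (S or R or Lr) → R = 67.71 kip·ft.
1) 1.0(10.67) + 1.0(67.71) + 0.6(51.13) = 10.67 + 67.71 + 30.68 = 109.06
2) 1.0(10.67) + 1.0(51.13) + 0.75(67.71) = 10.67 + 51.13 + 50.78 = 112.58
3) 0.67(10.67) - 1.0(125.60) = 7.15 - 125.60 = -118.45
4) 1.0(10.67) + 0.6(51.13) + 0.6(47.20) + 0.6(36.46) = 91.54
Maximum is from combination 2.

112.58 kip·ft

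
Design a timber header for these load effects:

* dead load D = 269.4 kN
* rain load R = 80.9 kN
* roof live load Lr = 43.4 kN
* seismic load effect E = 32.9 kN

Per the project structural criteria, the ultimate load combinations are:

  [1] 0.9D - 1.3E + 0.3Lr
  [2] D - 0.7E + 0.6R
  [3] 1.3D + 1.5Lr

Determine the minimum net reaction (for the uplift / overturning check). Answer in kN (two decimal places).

212.71 kN

[1] 0.9(269.4) - 1.3(32.9) + 0.3(43.4) = 242.46 - 42.77 + 13.02 = 212.71
[2] 1.0(269.4) - 0.7(32.9) + 0.6(80.9) = 269.40 - 23.03 + 48.54 = 294.91
[3] 1.3(269.4) + 1.5(43.4) = 350.22 + 65.10 = 415.32
Combination 1 gives the minimum: 212.71 kN.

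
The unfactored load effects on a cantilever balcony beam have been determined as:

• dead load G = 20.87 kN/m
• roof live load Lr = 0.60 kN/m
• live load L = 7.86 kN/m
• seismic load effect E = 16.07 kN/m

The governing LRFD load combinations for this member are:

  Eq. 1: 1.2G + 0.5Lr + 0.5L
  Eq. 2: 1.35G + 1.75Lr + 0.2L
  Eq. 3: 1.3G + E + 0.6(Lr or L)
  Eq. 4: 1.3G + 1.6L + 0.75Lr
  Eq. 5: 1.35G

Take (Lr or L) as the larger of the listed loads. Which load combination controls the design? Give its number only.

Combination 3

(Lr or L) → L = 7.86 kN/m.
Eq. 1: 1.2(20.87) + 0.5(0.60) + 0.5(7.86) = 25.04 + 0.30 + 3.93 = 29.27
Eq. 2: 1.35(20.87) + 1.75(0.60) + 0.2(7.86) = 30.80
Eq. 3: 1.3(20.87) + 1.0(16.07) + 0.6(7.86) = 27.13 + 16.07 + 4.72 = 47.92
Eq. 4: 1.3(20.87) + 1.6(7.86) + 0.75(0.60) = 27.13 + 12.58 + 0.45 = 40.16
Eq. 5: 1.35(20.87) = 28.17
The largest value is 47.92 kN/m from combination 3.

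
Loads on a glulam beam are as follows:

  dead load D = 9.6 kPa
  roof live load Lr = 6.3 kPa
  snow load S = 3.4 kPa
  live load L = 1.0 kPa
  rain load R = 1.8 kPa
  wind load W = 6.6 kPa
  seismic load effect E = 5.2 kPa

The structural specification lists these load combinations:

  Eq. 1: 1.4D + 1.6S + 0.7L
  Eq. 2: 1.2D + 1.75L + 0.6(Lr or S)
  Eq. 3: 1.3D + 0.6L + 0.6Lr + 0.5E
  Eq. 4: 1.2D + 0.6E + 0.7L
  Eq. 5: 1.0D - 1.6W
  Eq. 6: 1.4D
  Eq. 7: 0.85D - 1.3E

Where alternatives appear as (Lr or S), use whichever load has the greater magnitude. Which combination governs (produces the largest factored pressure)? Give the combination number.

Combination 1

(Lr or S) → Lr = 6.3 kPa.
Eq. 1: 1.4(9.6) + 1.6(3.4) + 0.7(1.0) = 19.6
Eq. 2: 1.2(9.6) + 1.75(1.0) + 0.6(6.3) = 11.5 + 1.8 + 3.8 = 17.1
Eq. 3: 1.3(9.6) + 0.6(1.0) + 0.6(6.3) + 0.5(5.2) = 12.5 + 0.6 + 3.8 + 2.6 = 19.5
Eq. 4: 1.2(9.6) + 0.6(5.2) + 0.7(1.0) = 11.5 + 3.1 + 0.7 = 15.3
Eq. 5: 1.0(9.6) - 1.6(6.6) = 9.6 - 10.6 = -1.0
Eq. 6: 1.4(9.6) = 13.4
Eq. 7: 0.85(9.6) - 1.3(5.2) = 8.2 - 6.8 = 1.4
The largest value is 19.6 kPa from combination 1.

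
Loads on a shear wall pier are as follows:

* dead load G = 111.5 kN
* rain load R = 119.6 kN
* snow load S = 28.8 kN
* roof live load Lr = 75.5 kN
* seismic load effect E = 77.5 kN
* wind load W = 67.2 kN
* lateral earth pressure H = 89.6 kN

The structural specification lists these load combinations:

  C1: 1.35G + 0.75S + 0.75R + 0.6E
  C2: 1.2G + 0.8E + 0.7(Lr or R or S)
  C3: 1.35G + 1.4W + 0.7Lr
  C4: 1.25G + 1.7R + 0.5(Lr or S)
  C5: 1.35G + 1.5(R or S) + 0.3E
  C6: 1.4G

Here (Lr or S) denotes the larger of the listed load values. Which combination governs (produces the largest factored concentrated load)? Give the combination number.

Combination 4

(Lr or R or S) → R = 119.6 kN; (Lr or S) → Lr = 75.5 kN; (R or S) → R = 119.6 kN.
C1: 1.35(111.5) + 0.75(28.8) + 0.75(119.6) + 0.6(77.5) = 308.3
C2: 1.2(111.5) + 0.8(77.5) + 0.7(119.6) = 279.5
C3: 1.35(111.5) + 1.4(67.2) + 0.7(75.5) = 297.5
C4: 1.25(111.5) + 1.7(119.6) + 0.5(75.5) = 380.4
C5: 1.35(111.5) + 1.5(119.6) + 0.3(77.5) = 353.2
C6: 1.4(111.5) = 156.1
The largest value is 380.4 kN from combination 4.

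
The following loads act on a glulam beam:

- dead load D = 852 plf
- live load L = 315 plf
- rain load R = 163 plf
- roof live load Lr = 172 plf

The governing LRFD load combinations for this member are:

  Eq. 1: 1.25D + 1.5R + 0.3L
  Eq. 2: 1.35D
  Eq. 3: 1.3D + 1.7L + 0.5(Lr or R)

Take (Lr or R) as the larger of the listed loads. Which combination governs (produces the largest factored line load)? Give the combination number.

Combination 3

(Lr or R) → Lr = 172 plf.
Eq. 1: 1.25(852) + 1.5(163) + 0.3(315) = 1065.0 + 244.5 + 94.5 = 1404.0
Eq. 2: 1.35(852) = 1150.2
Eq. 3: 1.3(852) + 1.7(315) + 0.5(172) = 1107.6 + 535.5 + 86.0 = 1729.1
The largest value is 1729.1 plf from combination 3.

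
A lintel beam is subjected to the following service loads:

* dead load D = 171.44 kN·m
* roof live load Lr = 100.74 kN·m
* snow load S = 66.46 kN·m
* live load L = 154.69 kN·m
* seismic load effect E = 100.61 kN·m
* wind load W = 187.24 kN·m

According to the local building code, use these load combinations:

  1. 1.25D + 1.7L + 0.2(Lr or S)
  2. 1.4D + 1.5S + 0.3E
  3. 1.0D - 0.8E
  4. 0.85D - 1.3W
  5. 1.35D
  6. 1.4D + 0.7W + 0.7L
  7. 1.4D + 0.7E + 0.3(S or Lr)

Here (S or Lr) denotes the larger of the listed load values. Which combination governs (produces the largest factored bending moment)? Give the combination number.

Combination 1

(Lr or S) → Lr = 100.74 kN·m; (S or Lr) → Lr = 100.74 kN·m.
1. 1.25(171.44) + 1.7(154.69) + 0.2(100.74) = 214.30 + 262.97 + 20.15 = 497.42
2. 1.4(171.44) + 1.5(66.46) + 0.3(100.61) = 240.02 + 99.69 + 30.18 = 369.89
3. 1.0(171.44) - 0.8(100.61) = 171.44 - 80.49 = 90.95
4. 0.85(171.44) - 1.3(187.24) = 145.72 - 243.41 = -97.69
5. 1.35(171.44) = 231.44
6. 1.4(171.44) + 0.7(187.24) + 0.7(154.69) = 240.02 + 131.07 + 108.28 = 479.37
7. 1.4(171.44) + 0.7(100.61) + 0.3(100.74) = 240.02 + 70.43 + 30.22 = 340.67
The largest value is 497.42 kN·m from combination 1.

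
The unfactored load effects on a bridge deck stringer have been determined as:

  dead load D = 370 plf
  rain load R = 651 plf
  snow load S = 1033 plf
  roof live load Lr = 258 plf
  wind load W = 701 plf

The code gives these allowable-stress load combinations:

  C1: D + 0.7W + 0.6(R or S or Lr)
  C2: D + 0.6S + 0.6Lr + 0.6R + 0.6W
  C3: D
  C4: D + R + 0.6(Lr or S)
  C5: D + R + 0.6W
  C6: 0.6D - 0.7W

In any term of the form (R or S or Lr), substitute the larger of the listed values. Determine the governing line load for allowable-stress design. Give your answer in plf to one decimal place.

(R or S or Lr) → S = 1033 plf; (Lr or S) → S = 1033 plf.
C1: 1.0(370) + 0.7(701) + 0.6(1033) = 370.0 + 490.7 + 619.8 = 1480.5
C2: 1.0(370) + 0.6(1033) + 0.6(258) + 0.6(651) + 0.6(701) = 370.0 + 619.8 + 154.8 + 390.6 + 420.6 = 1955.8
C3: 1.0(370) = 370.0
C4: 1.0(370) + 1.0(651) + 0.6(1033) = 370.0 + 651.0 + 619.8 = 1640.8
C5: 1.0(370) + 1.0(651) + 0.6(701) = 370.0 + 651.0 + 420.6 = 1441.6
C6: 0.6(370) - 0.7(701) = 222.0 - 490.7 = -268.7
Combination 2 governs: w = 1955.8 plf.

1955.8 plf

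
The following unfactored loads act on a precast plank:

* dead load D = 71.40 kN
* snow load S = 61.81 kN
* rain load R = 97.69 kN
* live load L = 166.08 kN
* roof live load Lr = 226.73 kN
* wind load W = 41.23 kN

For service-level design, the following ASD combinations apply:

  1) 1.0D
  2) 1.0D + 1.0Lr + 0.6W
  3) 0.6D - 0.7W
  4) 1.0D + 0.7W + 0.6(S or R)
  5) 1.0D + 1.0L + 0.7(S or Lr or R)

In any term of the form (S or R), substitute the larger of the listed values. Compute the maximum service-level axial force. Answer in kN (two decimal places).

(S or R) → R = 97.69 kN; (S or Lr or R) → Lr = 226.73 kN.
1) 1.0(71.40) = 71.40
2) 1.0(71.40) + 1.0(226.73) + 0.6(41.23) = 322.87
3) 0.6(71.40) - 0.7(41.23) = 13.98
4) 1.0(71.40) + 0.7(41.23) + 0.6(97.69) = 158.88
5) 1.0(71.40) + 1.0(166.08) + 0.7(226.73) = 396.19
The controlling combination is 5, giving 396.19 kN.

396.19 kN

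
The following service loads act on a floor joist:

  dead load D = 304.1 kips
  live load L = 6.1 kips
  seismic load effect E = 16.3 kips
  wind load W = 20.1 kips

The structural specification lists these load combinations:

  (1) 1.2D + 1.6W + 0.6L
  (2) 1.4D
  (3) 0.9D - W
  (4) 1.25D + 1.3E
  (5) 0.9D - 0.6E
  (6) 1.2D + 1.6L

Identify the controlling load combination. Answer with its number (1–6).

(1) 1.2(304.1) + 1.6(20.1) + 0.6(6.1) = 400.7
(2) 1.4(304.1) = 425.7
(3) 0.9(304.1) - 1.0(20.1) = 273.7 - 20.1 = 253.6
(4) 1.25(304.1) + 1.3(16.3) = 380.1 + 21.2 = 401.3
(5) 0.9(304.1) - 0.6(16.3) = 273.7 - 9.8 = 263.9
(6) 1.2(304.1) + 1.6(6.1) = 364.9 + 9.8 = 374.7
The largest value is 425.7 kips from combination 2.

Combination 2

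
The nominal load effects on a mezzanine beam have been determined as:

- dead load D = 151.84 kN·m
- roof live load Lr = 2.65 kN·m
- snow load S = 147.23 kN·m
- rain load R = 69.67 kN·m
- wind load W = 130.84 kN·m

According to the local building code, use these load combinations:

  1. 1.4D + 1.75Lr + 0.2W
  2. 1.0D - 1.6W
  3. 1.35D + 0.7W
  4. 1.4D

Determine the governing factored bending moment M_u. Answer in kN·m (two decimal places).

296.57 kN·m

1. 1.4(151.84) + 1.75(2.65) + 0.2(130.84) = 243.38
2. 1.0(151.84) - 1.6(130.84) = 151.84 - 209.34 = -57.50
3. 1.35(151.84) + 0.7(130.84) = 204.98 + 91.59 = 296.57
4. 1.4(151.84) = 212.58
Maximum is from combination 3.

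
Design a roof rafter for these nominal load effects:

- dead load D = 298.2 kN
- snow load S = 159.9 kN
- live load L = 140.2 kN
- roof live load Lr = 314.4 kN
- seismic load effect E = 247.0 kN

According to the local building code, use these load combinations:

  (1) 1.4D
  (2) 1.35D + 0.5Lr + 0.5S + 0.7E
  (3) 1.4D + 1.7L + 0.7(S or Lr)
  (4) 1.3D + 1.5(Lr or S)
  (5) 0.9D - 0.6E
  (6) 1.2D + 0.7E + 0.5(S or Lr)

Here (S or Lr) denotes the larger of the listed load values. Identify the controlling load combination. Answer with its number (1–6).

Combination 3

(S or Lr) → Lr = 314.4 kN; (Lr or S) → Lr = 314.4 kN.
(1) 1.4(298.2) = 417.5
(2) 1.35(298.2) + 0.5(314.4) + 0.5(159.9) + 0.7(247.0) = 812.6
(3) 1.4(298.2) + 1.7(140.2) + 0.7(314.4) = 417.5 + 238.3 + 220.1 = 875.9
(4) 1.3(298.2) + 1.5(314.4) = 387.7 + 471.6 = 859.3
(5) 0.9(298.2) - 0.6(247.0) = 268.4 - 148.2 = 120.2
(6) 1.2(298.2) + 0.7(247.0) + 0.5(314.4) = 357.8 + 172.9 + 157.2 = 687.9
The largest value is 875.9 kN from combination 3.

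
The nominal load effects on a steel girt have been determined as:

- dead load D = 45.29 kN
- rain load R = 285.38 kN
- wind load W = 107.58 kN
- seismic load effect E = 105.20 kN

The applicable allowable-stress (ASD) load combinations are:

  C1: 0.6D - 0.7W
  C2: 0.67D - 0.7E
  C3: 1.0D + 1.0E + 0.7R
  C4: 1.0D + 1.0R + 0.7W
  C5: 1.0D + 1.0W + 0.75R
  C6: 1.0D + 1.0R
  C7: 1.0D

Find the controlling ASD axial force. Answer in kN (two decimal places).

405.98 kN

C1: 0.6(45.29) - 0.7(107.58) = -48.13
C2: 0.67(45.29) - 0.7(105.20) = 30.34 - 73.64 = -43.30
C3: 1.0(45.29) + 1.0(105.20) + 0.7(285.38) = 45.29 + 105.20 + 199.77 = 350.26
C4: 1.0(45.29) + 1.0(285.38) + 0.7(107.58) = 45.29 + 285.38 + 75.31 = 405.98
C5: 1.0(45.29) + 1.0(107.58) + 0.75(285.38) = 45.29 + 107.58 + 214.04 = 366.91
C6: 1.0(45.29) + 1.0(285.38) = 45.29 + 285.38 = 330.67
C7: 1.0(45.29) = 45.29
Maximum is from combination 4.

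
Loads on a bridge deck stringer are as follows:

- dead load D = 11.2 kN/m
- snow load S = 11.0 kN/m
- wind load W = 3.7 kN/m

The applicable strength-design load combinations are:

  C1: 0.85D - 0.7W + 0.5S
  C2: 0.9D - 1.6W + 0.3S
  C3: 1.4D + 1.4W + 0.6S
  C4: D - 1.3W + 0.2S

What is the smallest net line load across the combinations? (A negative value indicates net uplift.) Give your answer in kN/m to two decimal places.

C1: 0.85(11.2) - 0.7(3.7) + 0.5(11.0) = 9.52 - 2.59 + 5.50 = 12.43
C2: 0.9(11.2) - 1.6(3.7) + 0.3(11.0) = 10.08 - 5.92 + 3.30 = 7.46
C3: 1.4(11.2) + 1.4(3.7) + 0.6(11.0) = 15.68 + 5.18 + 6.60 = 27.46
C4: 1.0(11.2) - 1.3(3.7) + 0.2(11.0) = 11.20 - 4.81 + 2.20 = 8.59
Combination 2 gives the minimum: 7.46 kN/m.

7.46 kN/m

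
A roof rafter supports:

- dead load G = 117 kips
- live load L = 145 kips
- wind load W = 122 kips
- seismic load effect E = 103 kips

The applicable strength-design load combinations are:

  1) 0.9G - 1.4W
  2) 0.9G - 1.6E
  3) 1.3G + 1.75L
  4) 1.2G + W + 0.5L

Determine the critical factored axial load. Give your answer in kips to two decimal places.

1) 0.9(117) - 1.4(122) = -65.50
2) 0.9(117) - 1.6(103) = -59.50
3) 1.3(117) + 1.75(145) = 405.85
4) 1.2(117) + 1.0(122) + 0.5(145) = 334.90
Combination 3 governs: P_u = 405.85 kips.

405.85 kips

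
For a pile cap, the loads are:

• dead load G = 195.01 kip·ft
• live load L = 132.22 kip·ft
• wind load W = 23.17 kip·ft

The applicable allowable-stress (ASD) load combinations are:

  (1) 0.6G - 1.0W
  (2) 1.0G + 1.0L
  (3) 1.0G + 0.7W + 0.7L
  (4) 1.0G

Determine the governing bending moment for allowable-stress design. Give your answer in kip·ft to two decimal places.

(1) 0.6(195.01) - 1.0(23.17) = 93.84
(2) 1.0(195.01) + 1.0(132.22) = 327.23
(3) 1.0(195.01) + 0.7(23.17) + 0.7(132.22) = 303.78
(4) 1.0(195.01) = 195.01
The controlling combination is 2, giving 327.23 kip·ft.

327.23 kip·ft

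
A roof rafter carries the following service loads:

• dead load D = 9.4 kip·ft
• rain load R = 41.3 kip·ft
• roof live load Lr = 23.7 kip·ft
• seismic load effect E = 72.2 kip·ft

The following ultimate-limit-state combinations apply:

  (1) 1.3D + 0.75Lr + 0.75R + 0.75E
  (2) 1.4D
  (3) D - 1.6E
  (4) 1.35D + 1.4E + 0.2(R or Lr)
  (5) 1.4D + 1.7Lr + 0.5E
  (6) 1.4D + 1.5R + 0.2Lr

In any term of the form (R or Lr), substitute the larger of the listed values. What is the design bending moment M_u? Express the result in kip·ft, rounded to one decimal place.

122.0 kip·ft

(R or Lr) → R = 41.3 kip·ft.
(1) 1.3(9.4) + 0.75(23.7) + 0.75(41.3) + 0.75(72.2) = 115.1
(2) 1.4(9.4) = 13.2
(3) 1.0(9.4) - 1.6(72.2) = -106.1
(4) 1.35(9.4) + 1.4(72.2) + 0.2(41.3) = 122.0
(5) 1.4(9.4) + 1.7(23.7) + 0.5(72.2) = 89.6
(6) 1.4(9.4) + 1.5(41.3) + 0.2(23.7) = 79.9
The controlling combination is 4, giving 122.0 kip·ft.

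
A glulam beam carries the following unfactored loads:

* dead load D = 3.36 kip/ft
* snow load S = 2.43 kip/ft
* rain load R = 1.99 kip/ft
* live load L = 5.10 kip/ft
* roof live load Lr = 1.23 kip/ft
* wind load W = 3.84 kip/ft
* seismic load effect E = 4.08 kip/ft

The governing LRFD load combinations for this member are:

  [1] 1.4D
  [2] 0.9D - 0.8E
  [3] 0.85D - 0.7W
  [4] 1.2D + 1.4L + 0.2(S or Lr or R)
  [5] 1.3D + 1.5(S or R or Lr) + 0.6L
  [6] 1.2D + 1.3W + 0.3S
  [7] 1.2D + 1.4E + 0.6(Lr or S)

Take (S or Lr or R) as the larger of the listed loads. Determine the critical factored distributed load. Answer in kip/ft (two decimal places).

(S or Lr or R) → S = 2.43 kip/ft; (S or R or Lr) → S = 2.43 kip/ft; (Lr or S) → S = 2.43 kip/ft.
[1] 1.4(3.36) = 4.70
[2] 0.9(3.36) - 0.8(4.08) = 3.02 - 3.26 = -0.24
[3] 0.85(3.36) - 0.7(3.84) = 2.86 - 2.69 = 0.17
[4] 1.2(3.36) + 1.4(5.10) + 0.2(2.43) = 4.03 + 7.14 + 0.49 = 11.66
[5] 1.3(3.36) + 1.5(2.43) + 0.6(5.10) = 11.07
[6] 1.2(3.36) + 1.3(3.84) + 0.3(2.43) = 4.03 + 4.99 + 0.73 = 9.75
[7] 1.2(3.36) + 1.4(4.08) + 0.6(2.43) = 4.03 + 5.71 + 1.46 = 11.20
The controlling combination is 4, giving 11.66 kip/ft.

11.66 kip/ft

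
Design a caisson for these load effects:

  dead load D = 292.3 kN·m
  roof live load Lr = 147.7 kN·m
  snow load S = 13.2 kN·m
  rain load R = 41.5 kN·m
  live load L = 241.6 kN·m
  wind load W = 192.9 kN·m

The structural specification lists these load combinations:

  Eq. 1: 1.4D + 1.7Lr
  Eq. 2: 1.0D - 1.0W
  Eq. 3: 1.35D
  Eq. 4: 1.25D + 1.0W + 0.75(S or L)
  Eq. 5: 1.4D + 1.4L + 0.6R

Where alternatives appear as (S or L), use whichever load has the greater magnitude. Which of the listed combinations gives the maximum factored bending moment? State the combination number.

(S or L) → L = 241.6 kN·m.
Eq. 1: 1.4(292.3) + 1.7(147.7) = 409.22 + 251.09 = 660.31
Eq. 2: 1.0(292.3) - 1.0(192.9) = 292.30 - 192.90 = 99.40
Eq. 3: 1.35(292.3) = 394.61
Eq. 4: 1.25(292.3) + 1.0(192.9) + 0.75(241.6) = 365.38 + 192.90 + 181.20 = 739.48
Eq. 5: 1.4(292.3) + 1.4(241.6) + 0.6(41.5) = 409.22 + 338.24 + 24.90 = 772.36
The largest value is 772.36 kN·m from combination 5.

Combination 5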